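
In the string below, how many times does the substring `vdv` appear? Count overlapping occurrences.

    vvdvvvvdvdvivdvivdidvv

Sliding a length-3 window over the 22 characters (20 positions):
  position 2–4: vdv
  position 7–9: vdv
  position 9–11: vdv
  position 13–15: vdv

4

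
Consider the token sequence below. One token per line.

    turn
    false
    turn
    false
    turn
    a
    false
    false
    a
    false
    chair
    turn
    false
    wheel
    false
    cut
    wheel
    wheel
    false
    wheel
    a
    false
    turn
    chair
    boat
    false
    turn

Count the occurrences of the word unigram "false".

10

Scanning the 27 tokens for "false":
  position 2: false
  position 4: false
  position 7: false
  position 8: false
  position 10: false
  position 13: false
  position 15: false
  position 19: false
  position 22: false
  position 26: false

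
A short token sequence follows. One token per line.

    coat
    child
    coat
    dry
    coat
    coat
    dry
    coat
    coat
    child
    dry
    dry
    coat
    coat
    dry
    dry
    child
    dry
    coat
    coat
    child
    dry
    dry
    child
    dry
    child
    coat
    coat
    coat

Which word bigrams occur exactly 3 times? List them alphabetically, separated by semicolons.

Bigram counts meeting the condition (exactly 3 times):
  coat child: 3
  coat dry: 3
  dry child: 3
  dry dry: 3

coat child; coat dry; dry child; dry dry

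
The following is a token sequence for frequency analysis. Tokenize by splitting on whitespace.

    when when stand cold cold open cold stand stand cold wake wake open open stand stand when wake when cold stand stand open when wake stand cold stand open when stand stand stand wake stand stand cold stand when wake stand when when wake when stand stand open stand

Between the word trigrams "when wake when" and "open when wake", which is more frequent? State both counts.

"when wake when": 2 occurrences
"open when wake": 1 occurrence

"when wake when" (2 vs 1)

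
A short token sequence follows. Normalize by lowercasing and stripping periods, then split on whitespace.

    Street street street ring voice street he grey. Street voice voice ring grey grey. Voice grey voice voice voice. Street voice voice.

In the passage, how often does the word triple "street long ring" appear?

Scanning the 20 overlapping trigram windows for "street long ring":
  (none found)

0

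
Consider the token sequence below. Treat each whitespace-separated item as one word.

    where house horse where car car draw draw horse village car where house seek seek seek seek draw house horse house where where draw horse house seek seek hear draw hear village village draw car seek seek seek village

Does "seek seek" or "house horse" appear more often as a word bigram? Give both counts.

"seek seek": 6 occurrences
"house horse": 2 occurrences

"seek seek" (6 vs 2)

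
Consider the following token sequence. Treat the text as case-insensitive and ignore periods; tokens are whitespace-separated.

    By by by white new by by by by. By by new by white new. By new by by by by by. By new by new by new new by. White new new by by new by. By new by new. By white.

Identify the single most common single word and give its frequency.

Unigram frequencies (highest first):
  by: 26
  new: 13
  white: 4

"by", 26 times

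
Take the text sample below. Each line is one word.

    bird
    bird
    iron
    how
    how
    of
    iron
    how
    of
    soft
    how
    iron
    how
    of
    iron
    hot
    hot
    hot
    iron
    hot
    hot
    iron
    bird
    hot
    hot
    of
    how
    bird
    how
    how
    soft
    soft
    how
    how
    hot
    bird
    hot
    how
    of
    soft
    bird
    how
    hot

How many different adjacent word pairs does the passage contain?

43 tokens → 42 bigram windows in total.
Repeated bigrams (each contributes count−1 duplicates):
  hot hot: 4
  how of: 4
  how how: 3
  iron how: 3
  bird hot: 2
  bird how: 2
  hot iron: 2
  how hot: 2
  … (4 more repeated)
18 duplicate windows → 42 − 18 = 24 distinct.

24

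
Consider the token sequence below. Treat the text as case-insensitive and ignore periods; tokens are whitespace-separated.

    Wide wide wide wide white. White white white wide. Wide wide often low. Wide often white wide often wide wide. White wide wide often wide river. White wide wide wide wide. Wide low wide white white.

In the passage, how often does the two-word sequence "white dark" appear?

Scanning the 35 overlapping bigram windows for "white dark":
  (none found)

0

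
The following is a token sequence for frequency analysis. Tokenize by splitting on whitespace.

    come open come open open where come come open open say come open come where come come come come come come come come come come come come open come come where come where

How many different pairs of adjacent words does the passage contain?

33 tokens → 32 bigram windows in total.
Repeated bigrams (each contributes count−1 duplicates):
  come come: 13
  come open: 5
  come where: 3
  open come: 3
  where come: 3
  open open: 2
23 duplicate windows → 32 − 23 = 9 distinct.

9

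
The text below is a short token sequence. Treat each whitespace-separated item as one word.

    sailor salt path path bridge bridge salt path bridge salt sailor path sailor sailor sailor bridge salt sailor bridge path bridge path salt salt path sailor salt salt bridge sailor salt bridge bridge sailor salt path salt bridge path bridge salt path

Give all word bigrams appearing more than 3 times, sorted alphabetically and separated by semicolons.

Bigram counts meeting the condition (more than 3 times):
  bridge salt: 4
  path bridge: 4
  sailor salt: 4
  salt path: 5

bridge salt; path bridge; sailor salt; salt path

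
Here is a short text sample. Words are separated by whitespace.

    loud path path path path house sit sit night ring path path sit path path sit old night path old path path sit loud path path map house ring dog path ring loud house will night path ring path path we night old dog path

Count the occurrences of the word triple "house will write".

Scanning the 43 overlapping trigram windows for "house will write":
  (none found)

0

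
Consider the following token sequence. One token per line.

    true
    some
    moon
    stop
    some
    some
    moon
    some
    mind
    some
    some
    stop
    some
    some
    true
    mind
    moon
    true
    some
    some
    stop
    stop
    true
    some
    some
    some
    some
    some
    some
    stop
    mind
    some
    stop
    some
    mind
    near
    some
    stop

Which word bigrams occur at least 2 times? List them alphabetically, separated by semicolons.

Bigram counts meeting the condition (at least 2 times):
  mind some: 2
  some mind: 2
  some moon: 2
  some some: 9
  some stop: 5
  stop some: 3
  true some: 3

mind some; some mind; some moon; some some; some stop; stop some; true some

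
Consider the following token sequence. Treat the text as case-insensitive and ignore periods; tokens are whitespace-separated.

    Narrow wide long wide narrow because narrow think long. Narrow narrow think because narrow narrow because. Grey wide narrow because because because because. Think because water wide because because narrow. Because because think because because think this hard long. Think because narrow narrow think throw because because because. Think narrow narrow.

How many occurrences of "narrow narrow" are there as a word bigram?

Scanning the 50 overlapping bigram windows for "narrow narrow":
  position 10–11: narrow narrow
  position 14–15: narrow narrow
  position 42–43: narrow narrow
  position 50–51: narrow narrow

4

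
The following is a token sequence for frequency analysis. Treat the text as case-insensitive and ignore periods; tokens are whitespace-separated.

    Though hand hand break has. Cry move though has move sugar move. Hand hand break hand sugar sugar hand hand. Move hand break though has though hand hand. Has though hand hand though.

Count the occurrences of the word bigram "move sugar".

1

Scanning the 32 overlapping bigram windows for "move sugar":
  position 10–11: move sugar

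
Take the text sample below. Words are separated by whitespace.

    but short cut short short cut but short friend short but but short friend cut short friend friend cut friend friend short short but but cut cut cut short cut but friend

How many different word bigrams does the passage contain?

15

32 tokens → 31 bigram windows in total.
Repeated bigrams (each contributes count−1 duplicates):
  but short: 3
  cut short: 3
  short cut: 3
  short friend: 3
  but but: 2
  cut but: 2
  cut cut: 2
  friend cut: 2
  … (4 more repeated)
16 duplicate windows → 31 − 16 = 15 distinct.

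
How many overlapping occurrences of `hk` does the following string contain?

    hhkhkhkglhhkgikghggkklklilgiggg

Sliding a length-2 window over the 31 characters (30 positions):
  position 2–3: hk
  position 4–5: hk
  position 6–7: hk
  position 11–12: hk

4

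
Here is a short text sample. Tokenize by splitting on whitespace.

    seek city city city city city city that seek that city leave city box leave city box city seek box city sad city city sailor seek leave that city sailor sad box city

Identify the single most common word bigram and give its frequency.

Bigram frequencies (highest first):
  city city: 6
  box city: 3
  that city: 2
  leave city: 2
  city box: 2
  city sailor: 2
  … (15 more, each ≤ 1)

"city city", 6 times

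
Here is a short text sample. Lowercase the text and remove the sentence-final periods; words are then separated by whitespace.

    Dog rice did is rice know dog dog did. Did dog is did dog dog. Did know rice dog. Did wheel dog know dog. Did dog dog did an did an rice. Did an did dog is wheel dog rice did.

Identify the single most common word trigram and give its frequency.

"dog dog did", 3 times

Trigram frequencies (highest first):
  dog dog did: 3
  dog rice did: 2
  did dog is: 2
  did dog dog: 2
  did an did: 2
  rice did is: 1
  … (27 more, each ≤ 1)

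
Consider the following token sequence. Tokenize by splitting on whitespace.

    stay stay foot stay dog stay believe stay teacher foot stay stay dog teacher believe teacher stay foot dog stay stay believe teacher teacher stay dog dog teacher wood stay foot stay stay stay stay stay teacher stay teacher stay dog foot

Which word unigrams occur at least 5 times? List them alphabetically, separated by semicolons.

Unigram counts meeting the condition (at least 5 times):
  dog: 6
  foot: 5
  stay: 19
  teacher: 8

dog; foot; stay; teacher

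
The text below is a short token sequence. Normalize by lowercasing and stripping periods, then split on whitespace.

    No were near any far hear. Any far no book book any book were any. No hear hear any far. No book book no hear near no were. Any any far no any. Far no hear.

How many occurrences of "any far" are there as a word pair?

5

Scanning the 35 overlapping bigram windows for "any far":
  position 4–5: any far
  position 7–8: any far
  position 19–20: any far
  position 30–31: any far
  position 33–34: any far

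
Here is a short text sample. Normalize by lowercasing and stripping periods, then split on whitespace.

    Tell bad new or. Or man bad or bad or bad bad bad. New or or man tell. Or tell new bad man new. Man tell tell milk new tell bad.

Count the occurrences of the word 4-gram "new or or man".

2

Scanning the 28 overlapping 4-gram windows for "new or or man":
  position 3–6: new or or man
  position 14–17: new or or man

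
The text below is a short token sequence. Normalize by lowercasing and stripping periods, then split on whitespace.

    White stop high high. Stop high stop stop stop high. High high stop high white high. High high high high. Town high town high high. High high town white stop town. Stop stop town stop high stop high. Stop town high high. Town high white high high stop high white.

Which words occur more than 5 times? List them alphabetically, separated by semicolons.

high; stop; town

Unigram counts meeting the condition (more than 5 times):
  high: 25
  stop: 13
  town: 7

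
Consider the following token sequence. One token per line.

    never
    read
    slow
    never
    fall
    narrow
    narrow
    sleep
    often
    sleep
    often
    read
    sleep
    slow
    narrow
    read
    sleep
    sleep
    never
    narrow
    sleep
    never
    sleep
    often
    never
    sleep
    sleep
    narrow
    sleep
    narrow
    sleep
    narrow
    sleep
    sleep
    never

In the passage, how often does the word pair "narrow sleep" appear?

Scanning the 34 overlapping bigram windows for "narrow sleep":
  position 7–8: narrow sleep
  position 20–21: narrow sleep
  position 28–29: narrow sleep
  position 30–31: narrow sleep
  position 32–33: narrow sleep

5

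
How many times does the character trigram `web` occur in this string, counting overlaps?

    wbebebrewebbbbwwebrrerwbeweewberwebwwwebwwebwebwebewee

7

Sliding a length-3 window over the 54 characters (52 positions):
  position 9–11: web
  position 16–18: web
  position 33–35: web
  position 38–40: web
  position 42–44: web
  position 45–47: web
  position 48–50: web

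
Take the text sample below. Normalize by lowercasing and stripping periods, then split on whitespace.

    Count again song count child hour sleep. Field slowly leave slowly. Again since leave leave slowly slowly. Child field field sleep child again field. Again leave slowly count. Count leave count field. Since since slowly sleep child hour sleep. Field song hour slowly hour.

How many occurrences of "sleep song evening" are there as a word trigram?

Scanning the 42 overlapping trigram windows for "sleep song evening":
  (none found)

0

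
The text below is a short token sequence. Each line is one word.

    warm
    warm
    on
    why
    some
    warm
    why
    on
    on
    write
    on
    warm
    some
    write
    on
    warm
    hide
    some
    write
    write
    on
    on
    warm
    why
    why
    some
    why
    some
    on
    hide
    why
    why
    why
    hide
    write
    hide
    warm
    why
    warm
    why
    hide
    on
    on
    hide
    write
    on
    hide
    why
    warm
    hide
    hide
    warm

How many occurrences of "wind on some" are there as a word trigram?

0

Scanning the 50 overlapping trigram windows for "wind on some":
  (none found)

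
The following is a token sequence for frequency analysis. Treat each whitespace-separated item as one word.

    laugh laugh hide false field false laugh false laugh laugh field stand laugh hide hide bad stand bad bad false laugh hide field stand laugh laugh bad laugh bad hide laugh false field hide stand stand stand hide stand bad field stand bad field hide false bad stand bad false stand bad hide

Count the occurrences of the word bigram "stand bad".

Scanning the 52 overlapping bigram windows for "stand bad":
  position 17–18: stand bad
  position 39–40: stand bad
  position 42–43: stand bad
  position 48–49: stand bad
  position 51–52: stand bad

5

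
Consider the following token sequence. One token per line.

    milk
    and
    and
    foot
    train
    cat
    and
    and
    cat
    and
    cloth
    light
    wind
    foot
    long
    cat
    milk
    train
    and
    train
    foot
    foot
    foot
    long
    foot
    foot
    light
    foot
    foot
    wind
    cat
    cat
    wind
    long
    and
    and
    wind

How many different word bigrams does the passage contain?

29

37 tokens → 36 bigram windows in total.
Repeated bigrams (each contributes count−1 duplicates):
  foot foot: 4
  and and: 3
  cat and: 2
  foot long: 2
7 duplicate windows → 36 − 7 = 29 distinct.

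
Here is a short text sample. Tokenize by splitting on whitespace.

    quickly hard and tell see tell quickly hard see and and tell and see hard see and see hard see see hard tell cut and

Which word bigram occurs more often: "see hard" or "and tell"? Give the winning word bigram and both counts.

"see hard": 3 occurrences
"and tell": 2 occurrences

"see hard" (3 vs 2)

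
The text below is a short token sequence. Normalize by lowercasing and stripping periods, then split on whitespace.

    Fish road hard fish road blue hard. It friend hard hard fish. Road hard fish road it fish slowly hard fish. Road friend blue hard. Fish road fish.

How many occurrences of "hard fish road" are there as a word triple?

Scanning the 26 overlapping trigram windows for "hard fish road":
  position 3–5: hard fish road
  position 11–13: hard fish road
  position 14–16: hard fish road
  position 20–22: hard fish road
  position 25–27: hard fish road

5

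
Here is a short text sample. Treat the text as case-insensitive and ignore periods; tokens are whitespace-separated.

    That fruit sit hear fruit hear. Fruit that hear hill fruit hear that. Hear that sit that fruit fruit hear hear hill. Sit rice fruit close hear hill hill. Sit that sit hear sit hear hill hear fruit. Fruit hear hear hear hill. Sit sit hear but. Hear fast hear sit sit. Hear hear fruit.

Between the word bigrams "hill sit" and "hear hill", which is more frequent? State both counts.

"hill sit": 3 occurrences
"hear hill": 5 occurrences

"hear hill" (5 vs 3)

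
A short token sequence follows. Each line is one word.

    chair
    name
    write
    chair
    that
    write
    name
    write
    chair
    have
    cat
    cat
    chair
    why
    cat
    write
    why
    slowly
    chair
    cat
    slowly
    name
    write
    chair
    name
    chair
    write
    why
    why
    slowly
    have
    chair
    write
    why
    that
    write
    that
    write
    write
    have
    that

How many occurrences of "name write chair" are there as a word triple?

Scanning the 39 overlapping trigram windows for "name write chair":
  position 2–4: name write chair
  position 7–9: name write chair
  position 22–24: name write chair

3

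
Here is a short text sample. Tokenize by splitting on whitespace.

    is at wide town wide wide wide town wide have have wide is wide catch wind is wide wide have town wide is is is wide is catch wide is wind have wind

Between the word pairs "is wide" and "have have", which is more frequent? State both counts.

"is wide": 3 occurrences
"have have": 1 occurrence

"is wide" (3 vs 1)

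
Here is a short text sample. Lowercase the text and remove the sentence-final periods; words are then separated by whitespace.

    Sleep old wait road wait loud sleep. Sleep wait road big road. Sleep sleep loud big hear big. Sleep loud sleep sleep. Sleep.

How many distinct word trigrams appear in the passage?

20

23 tokens → 21 trigram windows in total.
Repeated trigrams (each contributes count−1 duplicates):
  loud sleep sleep: 2
1 duplicate windows → 21 − 1 = 20 distinct.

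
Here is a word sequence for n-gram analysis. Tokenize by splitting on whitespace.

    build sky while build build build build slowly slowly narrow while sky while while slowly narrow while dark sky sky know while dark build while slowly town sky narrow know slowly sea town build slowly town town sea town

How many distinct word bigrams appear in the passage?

28

39 tokens → 38 bigram windows in total.
Repeated bigrams (each contributes count−1 duplicates):
  build build: 3
  build slowly: 2
  narrow while: 2
  sea town: 2
  sky while: 2
  slowly narrow: 2
  slowly town: 2
  while dark: 2
  … (1 more repeated)
10 duplicate windows → 38 − 10 = 28 distinct.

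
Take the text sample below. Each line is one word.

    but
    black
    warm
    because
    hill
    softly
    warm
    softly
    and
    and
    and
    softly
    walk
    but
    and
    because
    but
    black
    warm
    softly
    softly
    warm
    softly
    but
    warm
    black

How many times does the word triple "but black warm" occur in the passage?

Scanning the 24 overlapping trigram windows for "but black warm":
  position 1–3: but black warm
  position 17–19: but black warm

2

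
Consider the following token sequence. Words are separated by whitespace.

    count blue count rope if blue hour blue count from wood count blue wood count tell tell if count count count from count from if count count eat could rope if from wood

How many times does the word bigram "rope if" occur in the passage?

Scanning the 32 overlapping bigram windows for "rope if":
  position 4–5: rope if
  position 30–31: rope if

2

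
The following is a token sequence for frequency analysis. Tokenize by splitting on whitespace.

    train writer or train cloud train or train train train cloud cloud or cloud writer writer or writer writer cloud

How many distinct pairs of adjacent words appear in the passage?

14

20 tokens → 19 bigram windows in total.
Repeated bigrams (each contributes count−1 duplicates):
  or train: 2
  train cloud: 2
  train train: 2
  writer or: 2
  writer writer: 2
5 duplicate windows → 19 − 5 = 14 distinct.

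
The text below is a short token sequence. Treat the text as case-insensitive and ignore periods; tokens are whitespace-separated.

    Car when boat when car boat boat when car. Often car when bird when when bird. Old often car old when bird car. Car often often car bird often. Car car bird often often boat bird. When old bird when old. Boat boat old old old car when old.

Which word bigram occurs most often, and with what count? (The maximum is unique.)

Bigram frequencies (highest first):
  often car: 4
  car when: 3
  when bird: 3
  bird when: 3
  when old: 3
  boat when: 2
  … (22 more, each ≤ 2)

"often car", 4 times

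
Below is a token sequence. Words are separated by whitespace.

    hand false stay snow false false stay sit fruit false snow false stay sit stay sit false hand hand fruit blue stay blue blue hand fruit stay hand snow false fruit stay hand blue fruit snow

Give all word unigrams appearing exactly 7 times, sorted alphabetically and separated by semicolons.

false; stay

Unigram counts meeting the condition (exactly 7 times):
  false: 7
  stay: 7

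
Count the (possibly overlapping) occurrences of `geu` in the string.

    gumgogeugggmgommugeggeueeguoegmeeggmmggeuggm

3

Sliding a length-3 window over the 44 characters (42 positions):
  position 6–8: geu
  position 21–23: geu
  position 39–41: geu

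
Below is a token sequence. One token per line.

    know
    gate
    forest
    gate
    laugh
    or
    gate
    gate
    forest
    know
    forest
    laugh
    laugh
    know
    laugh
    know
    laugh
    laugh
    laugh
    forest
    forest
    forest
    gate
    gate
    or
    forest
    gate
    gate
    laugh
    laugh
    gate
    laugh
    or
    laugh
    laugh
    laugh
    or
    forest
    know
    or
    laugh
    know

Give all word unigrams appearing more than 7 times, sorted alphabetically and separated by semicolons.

forest; gate; laugh

Unigram counts meeting the condition (more than 7 times):
  forest: 8
  gate: 9
  laugh: 14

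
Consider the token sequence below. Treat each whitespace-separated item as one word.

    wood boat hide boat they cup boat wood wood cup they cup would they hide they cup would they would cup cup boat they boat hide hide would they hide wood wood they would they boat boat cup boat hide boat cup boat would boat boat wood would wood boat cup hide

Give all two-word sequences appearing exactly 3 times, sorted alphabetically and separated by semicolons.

Bigram counts meeting the condition (exactly 3 times):
  boat cup: 3
  boat hide: 3
  they cup: 3

boat cup; boat hide; they cup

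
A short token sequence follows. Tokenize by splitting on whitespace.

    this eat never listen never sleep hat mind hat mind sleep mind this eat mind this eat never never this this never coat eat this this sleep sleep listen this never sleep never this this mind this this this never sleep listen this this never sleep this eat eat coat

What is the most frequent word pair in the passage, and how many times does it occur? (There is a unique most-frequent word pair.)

"this this", 6 times

Bigram frequencies (highest first):
  this this: 6
  this eat: 4
  never sleep: 4
  this never: 4
  mind this: 3
  eat never: 2
  … (22 more, each ≤ 2)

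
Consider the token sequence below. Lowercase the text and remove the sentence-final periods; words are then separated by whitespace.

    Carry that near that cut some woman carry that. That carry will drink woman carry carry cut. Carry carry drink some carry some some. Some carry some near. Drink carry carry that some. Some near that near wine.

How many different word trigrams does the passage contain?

35

38 tokens → 36 trigram windows in total.
Repeated trigrams (each contributes count−1 duplicates):
  some carry some: 2
1 duplicate windows → 36 − 1 = 35 distinct.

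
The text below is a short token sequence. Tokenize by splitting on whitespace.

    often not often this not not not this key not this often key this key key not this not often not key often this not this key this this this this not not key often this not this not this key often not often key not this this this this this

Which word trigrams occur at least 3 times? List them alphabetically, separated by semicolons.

key not this; not this key; often this not; this not this; this this this

Trigram counts meeting the condition (at least 3 times):
  key not this: 3
  not this key: 3
  often this not: 3
  this not this: 3
  this this this: 5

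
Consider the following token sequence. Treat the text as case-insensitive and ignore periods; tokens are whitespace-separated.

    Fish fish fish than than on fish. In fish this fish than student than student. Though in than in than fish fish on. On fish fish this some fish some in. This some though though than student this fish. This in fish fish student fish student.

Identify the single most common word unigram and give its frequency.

"fish", 15 times

Unigram frequencies (highest first):
  fish: 15
  than: 7
  in: 5
  this: 5
  student: 5
  on: 3
  … (2 more, each ≤ 3)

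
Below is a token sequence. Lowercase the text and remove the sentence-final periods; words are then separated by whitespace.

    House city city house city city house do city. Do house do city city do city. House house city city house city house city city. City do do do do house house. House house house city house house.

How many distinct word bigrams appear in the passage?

9

38 tokens → 37 bigram windows in total.
Repeated bigrams (each contributes count−1 duplicates):
  city city: 6
  city house: 6
  house city: 6
  house house: 6
  city do: 3
  do city: 3
  do do: 3
  do house: 2
  … (1 more repeated)
28 duplicate windows → 37 − 28 = 9 distinct.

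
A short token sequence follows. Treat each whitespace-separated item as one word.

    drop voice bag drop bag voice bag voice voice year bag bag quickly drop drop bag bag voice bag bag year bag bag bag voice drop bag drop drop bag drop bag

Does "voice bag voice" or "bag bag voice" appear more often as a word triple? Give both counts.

"bag bag voice" (2 vs 1)

"voice bag voice": 1 occurrence
"bag bag voice": 2 occurrences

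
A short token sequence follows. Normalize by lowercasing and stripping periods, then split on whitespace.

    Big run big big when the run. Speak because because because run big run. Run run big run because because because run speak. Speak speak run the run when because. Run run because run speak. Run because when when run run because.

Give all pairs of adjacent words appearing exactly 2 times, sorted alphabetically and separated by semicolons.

Bigram counts meeting the condition (exactly 2 times):
  speak run: 2
  speak speak: 2
  the run: 2

speak run; speak speak; the run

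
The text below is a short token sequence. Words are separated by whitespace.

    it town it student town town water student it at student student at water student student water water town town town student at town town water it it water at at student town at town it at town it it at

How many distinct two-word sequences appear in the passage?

24

41 tokens → 40 bigram windows in total.
Repeated bigrams (each contributes count−1 duplicates):
  town town: 4
  at town: 3
  it at: 3
  town it: 3
  at student: 2
  it it: 2
  student at: 2
  student student: 2
  … (3 more repeated)
16 duplicate windows → 40 − 16 = 24 distinct.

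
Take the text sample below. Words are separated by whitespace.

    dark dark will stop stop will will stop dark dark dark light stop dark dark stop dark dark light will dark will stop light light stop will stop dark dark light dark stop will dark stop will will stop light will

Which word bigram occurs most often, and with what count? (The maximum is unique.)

Bigram frequencies (highest first):
  dark dark: 6
  will stop: 5
  stop will: 4
  stop dark: 4
  dark light: 3
  dark stop: 3
  … (9 more, each ≤ 2)

"dark dark", 6 times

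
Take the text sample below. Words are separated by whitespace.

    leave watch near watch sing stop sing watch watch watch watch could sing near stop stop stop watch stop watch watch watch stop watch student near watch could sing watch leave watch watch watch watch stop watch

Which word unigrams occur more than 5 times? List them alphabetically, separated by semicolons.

Unigram counts meeting the condition (more than 5 times):
  stop: 7
  watch: 18

stop; watch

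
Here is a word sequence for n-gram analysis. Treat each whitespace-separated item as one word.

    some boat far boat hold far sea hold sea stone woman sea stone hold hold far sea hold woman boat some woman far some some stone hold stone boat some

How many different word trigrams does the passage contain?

30 tokens → 28 trigram windows in total.
Repeated trigrams (each contributes count−1 duplicates):
  far sea hold: 2
  hold far sea: 2
2 duplicate windows → 28 − 2 = 26 distinct.

26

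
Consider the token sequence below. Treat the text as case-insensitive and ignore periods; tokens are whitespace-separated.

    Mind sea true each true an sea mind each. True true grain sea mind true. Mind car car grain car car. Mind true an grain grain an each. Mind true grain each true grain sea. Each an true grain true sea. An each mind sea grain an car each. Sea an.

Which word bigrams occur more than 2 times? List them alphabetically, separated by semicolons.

Bigram counts meeting the condition (more than 2 times):
  each true: 3
  mind true: 3
  true grain: 4

each true; mind true; true grain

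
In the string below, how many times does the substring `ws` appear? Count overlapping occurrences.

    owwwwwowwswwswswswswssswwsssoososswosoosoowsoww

8

Sliding a length-2 window over the 47 characters (46 positions):
  position 9–10: ws
  position 12–13: ws
  position 14–15: ws
  position 16–17: ws
  position 18–19: ws
  position 20–21: ws
  position 25–26: ws
  position 43–44: ws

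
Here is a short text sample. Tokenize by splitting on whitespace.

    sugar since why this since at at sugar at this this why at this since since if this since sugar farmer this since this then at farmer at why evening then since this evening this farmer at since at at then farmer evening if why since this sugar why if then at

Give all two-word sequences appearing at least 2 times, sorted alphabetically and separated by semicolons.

Bigram counts meeting the condition (at least 2 times):
  at at: 2
  at this: 2
  farmer at: 2
  since at: 2
  since this: 3
  then at: 2
  this since: 4

at at; at this; farmer at; since at; since this; then at; this since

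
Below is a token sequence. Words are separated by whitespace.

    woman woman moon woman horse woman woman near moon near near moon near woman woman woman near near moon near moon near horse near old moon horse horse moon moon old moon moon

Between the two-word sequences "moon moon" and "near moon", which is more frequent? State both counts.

"near moon" (4 vs 2)

"moon moon": 2 occurrences
"near moon": 4 occurrences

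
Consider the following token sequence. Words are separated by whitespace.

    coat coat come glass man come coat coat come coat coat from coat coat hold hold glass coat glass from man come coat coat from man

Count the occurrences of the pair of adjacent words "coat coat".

Scanning the 25 overlapping bigram windows for "coat coat":
  position 1–2: coat coat
  position 7–8: coat coat
  position 10–11: coat coat
  position 13–14: coat coat
  position 23–24: coat coat

5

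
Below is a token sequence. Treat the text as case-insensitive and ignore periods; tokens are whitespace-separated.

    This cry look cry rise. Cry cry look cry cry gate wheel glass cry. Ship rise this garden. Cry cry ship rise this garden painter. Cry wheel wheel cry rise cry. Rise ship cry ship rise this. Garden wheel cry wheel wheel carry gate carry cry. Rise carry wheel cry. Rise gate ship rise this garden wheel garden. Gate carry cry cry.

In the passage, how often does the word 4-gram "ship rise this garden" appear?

4

Scanning the 59 overlapping 4-gram windows for "ship rise this garden":
  position 15–18: ship rise this garden
  position 21–24: ship rise this garden
  position 35–38: ship rise this garden
  position 53–56: ship rise this garden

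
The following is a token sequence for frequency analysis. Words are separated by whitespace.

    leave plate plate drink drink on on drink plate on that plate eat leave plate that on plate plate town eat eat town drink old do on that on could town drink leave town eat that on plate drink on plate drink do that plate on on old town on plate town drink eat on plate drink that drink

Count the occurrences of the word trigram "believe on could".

0

Scanning the 57 overlapping trigram windows for "believe on could":
  (none found)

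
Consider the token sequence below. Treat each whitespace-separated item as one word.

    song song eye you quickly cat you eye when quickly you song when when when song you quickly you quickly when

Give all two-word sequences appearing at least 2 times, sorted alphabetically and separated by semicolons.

quickly you; when when; you quickly

Bigram counts meeting the condition (at least 2 times):
  quickly you: 2
  when when: 2
  you quickly: 3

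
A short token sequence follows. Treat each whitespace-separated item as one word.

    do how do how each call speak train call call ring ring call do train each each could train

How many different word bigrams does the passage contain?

19 tokens → 18 bigram windows in total.
Repeated bigrams (each contributes count−1 duplicates):
  do how: 2
1 duplicate windows → 18 − 1 = 17 distinct.

17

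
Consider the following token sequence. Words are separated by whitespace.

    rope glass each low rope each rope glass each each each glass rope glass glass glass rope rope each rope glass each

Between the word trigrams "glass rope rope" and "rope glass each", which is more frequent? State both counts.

"glass rope rope": 1 occurrence
"rope glass each": 3 occurrences

"rope glass each" (3 vs 1)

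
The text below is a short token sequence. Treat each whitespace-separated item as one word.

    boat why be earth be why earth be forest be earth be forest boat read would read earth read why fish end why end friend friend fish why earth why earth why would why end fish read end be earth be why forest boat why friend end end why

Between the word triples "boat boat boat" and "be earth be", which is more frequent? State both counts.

"be earth be" (3 vs 0)

"boat boat boat": 0 occurrences
"be earth be": 3 occurrences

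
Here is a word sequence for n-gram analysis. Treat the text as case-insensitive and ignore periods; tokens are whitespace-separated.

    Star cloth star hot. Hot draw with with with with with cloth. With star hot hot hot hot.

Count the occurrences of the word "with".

Scanning the 18 tokens for "with":
  position 7: with
  position 8: with
  position 9: with
  position 10: with
  position 11: with
  position 13: with

6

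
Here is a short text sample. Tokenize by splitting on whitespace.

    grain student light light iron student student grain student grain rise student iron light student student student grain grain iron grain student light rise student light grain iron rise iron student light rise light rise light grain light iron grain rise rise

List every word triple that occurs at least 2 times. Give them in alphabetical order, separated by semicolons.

grain student light; light rise light; student light rise; student student grain

Trigram counts meeting the condition (at least 2 times):
  grain student light: 2
  light rise light: 2
  student light rise: 2
  student student grain: 2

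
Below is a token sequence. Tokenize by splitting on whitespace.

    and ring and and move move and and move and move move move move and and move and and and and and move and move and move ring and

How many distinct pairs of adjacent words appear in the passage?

29 tokens → 28 bigram windows in total.
Repeated bigrams (each contributes count−1 duplicates):
  and and: 7
  and move: 7
  move and: 6
  move move: 4
  ring and: 2
21 duplicate windows → 28 − 21 = 7 distinct.

7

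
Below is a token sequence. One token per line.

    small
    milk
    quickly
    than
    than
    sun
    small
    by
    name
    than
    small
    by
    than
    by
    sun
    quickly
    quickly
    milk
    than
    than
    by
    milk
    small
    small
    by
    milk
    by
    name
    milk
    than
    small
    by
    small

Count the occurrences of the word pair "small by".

4

Scanning the 32 overlapping bigram windows for "small by":
  position 7–8: small by
  position 11–12: small by
  position 24–25: small by
  position 31–32: small by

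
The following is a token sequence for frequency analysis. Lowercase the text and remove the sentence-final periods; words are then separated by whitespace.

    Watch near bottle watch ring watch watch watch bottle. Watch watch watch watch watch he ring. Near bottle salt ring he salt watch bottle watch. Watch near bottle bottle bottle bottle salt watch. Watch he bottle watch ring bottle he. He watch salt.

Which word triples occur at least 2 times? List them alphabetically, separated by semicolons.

Trigram counts meeting the condition (at least 2 times):
  bottle bottle bottle: 2
  bottle watch ring: 2
  bottle watch watch: 2
  watch bottle watch: 2
  watch near bottle: 2
  watch watch he: 2
  watch watch watch: 4

bottle bottle bottle; bottle watch ring; bottle watch watch; watch bottle watch; watch near bottle; watch watch he; watch watch watch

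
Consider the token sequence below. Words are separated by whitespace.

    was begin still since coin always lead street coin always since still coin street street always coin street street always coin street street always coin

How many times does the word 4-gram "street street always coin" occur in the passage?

Scanning the 22 overlapping 4-gram windows for "street street always coin":
  position 14–17: street street always coin
  position 18–21: street street always coin
  position 22–25: street street always coin

3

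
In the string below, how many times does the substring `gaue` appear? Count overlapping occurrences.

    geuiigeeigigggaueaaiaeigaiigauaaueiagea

Sliding a length-4 window over the 39 characters (36 positions):
  position 14–17: gaue

1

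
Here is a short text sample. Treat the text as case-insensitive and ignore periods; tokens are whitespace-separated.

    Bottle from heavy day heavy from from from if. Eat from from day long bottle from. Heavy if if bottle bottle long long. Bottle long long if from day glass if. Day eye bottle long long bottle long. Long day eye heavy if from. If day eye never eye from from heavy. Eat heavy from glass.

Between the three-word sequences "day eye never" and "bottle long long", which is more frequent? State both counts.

"day eye never": 1 occurrence
"bottle long long": 4 occurrences

"bottle long long" (4 vs 1)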